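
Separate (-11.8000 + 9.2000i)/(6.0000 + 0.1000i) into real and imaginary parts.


Multiply by conjugate: (-11.8000 + 9.2000i)(6.0000 - 0.1000i) / (6^2 + 0.1^2)
Numerator real = -11.8*6 + 9.2*0.1 = -69.88
Numerator imag = 9.2*6 - (-11.8)*0.1 = 56.38
Denominator = 36.01
Re(z) = -69.88/36.01 = -1.9406
Im(z) = 56.38/36.01 = 1.5657

Re(z) = -1.9406, Im(z) = 1.5657


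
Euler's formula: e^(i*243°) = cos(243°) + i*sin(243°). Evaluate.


cos(243°) = -0.4540
sin(243°) = -0.8910

e^(i*243°) = -0.4540 - 0.8910i


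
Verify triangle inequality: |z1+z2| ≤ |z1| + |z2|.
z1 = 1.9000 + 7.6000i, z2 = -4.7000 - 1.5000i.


|z1| = sqrt(1.9^2 + 7.6^2) = sqrt(61.37) = 7.8339
|z2| = sqrt((-4.7)^2 + (-1.5)^2) = sqrt(24.34) = 4.9336
z1+z2 = -2.8000 + 6.1000i
|z1+z2| = sqrt(45.05) = 6.7119
|z1|+|z2| = 7.8339 + 4.9336 = 12.7675

|z1+z2| = 6.7119 ≤ |z1|+|z2| = 12.7675 (verified)


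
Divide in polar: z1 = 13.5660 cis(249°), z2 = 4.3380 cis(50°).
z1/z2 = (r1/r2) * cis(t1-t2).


r = 13.5660 / 4.3380 = 3.1272
theta = 249° - 50° = 199° = 199° (mod 360)

3.1272 cis(199°)


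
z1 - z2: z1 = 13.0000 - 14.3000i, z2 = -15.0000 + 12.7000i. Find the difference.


Real: 13 + 15 = 28
Imag: -14.3 - 12.7 = -27

28.0000 - 27.0000i


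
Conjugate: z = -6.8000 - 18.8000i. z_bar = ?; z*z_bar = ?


z_bar = -6.8000 + 18.8000i
z*z_bar = (-6.8)^2 + (-18.8)^2 = 46.24 + 353.44 = 399.68

z_bar = -6.8000 + 18.8000i, z*z_bar = 399.68


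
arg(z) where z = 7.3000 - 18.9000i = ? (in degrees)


Re = 7.3, Im = -18.9
arg = atan2(-18.9, 7.3) = -68.8813 degrees

arg(z) = -68.8813 degrees


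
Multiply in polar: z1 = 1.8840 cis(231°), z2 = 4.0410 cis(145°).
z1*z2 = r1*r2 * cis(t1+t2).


r = 1.8840 * 4.0410 = 7.6132
theta = 231° + 145° = 376° = 16° (mod 360)

7.6132 cis(16°)


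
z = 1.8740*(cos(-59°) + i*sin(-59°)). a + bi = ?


a = 1.8740*cos(-59°) = 1.8740*0.51504 = 0.9652
b = 1.8740*sin(-59°) = 1.8740*(-0.85717) = -1.6063

0.9652 - 1.6063i


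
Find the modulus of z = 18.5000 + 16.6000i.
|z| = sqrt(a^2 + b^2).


|z| = sqrt(18.5^2 + 16.6^2) = sqrt(342.25 + 275.56) = sqrt(617.81) = 24.8558

|z| = 24.8558


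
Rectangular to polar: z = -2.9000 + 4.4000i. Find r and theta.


r = sqrt(8.41+19.36) = sqrt(27.77) = 5.2697
theta = atan2(4.4, -2.9) = 123.3885 degrees

r = 5.2697, theta = 123.3885 degrees


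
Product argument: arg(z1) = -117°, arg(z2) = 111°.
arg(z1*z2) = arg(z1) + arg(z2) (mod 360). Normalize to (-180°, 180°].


arg(z1*z2) = -117° + 111° = -6°
Normalized to (-180°, 180°]: -6°

-6°


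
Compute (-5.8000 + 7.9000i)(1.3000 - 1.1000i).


Real = -5.8*1.3 - 7.9*(-1.1) = -7.54 - (-8.69) = 1.15
Imag = -5.8*(-1.1) + 1.3*7.9 = 6.38 + 10.27 = 16.65

1.1500 + 16.6500i


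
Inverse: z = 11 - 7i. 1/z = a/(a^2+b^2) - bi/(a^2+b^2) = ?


|z|^2 = 121+49 = 170
1/z = (11 + 7i)/170

1/z = 0.0647 + 0.0412i


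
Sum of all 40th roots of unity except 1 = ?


With w = e^(2*pi*i/40), all 40 of the 40th roots of unity w^0 = 1, w, ..., w^(39) sum to 0: 1 + w + ... + w^(39) = (1 - w^40)/(1 - w) = 0 since w^40 = 1, w ≠ 1.
Removing the root 1: w + w^2 + ... + w^(39) = 0 - 1 = -1

Sum = -1


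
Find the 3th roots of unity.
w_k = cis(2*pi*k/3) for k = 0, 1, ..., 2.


The 3th roots of unity are cis(360k/3°) for k=0..2
Angle step = 360/3 = 120°
Primitive root: cis(120°)
Primitive root = -0.5000 + 0.8660i

3 roots at angles: 0°, 120°, 240°


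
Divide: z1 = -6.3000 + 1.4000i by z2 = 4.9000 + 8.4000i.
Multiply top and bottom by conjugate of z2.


Conjugate of z2 = 4.9000 - 8.4000i
Numerator: (-6.3000 + 1.4000i)(4.9000 - 8.4000i) = -19.1100 + 59.7800i
Denominator: 4.9^2 + 8.4^2 = 94.57
Result = (-19.1100 + 59.7800i)/94.57

-0.2021 + 0.6321i


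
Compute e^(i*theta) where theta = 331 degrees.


cos(331°) = 0.8746
sin(331°) = -0.4848

e^(i*331°) = 0.8746 - 0.4848i


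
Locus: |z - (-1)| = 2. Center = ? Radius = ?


|z - z0| = r is a circle with center z0 and radius r.
Center = (-1, 0), radius = 2

Circle with center (-1, 0) and radius 2


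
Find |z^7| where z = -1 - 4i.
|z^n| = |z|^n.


|z| = sqrt(1+16) = sqrt(17) = 4.1231
|z^7| = |z|^7 = (sqrt(17))^7 = 17^3 * sqrt(17) = 4913*sqrt(17)

|z^7| = 4913*sqrt(17) ≈ 20256.8179


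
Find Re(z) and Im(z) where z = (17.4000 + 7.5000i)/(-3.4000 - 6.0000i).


Multiply by conjugate: (17.4000 + 7.5000i)(-3.4000 + 6.0000i) / ((-3.4)^2 + (-6)^2)
Numerator real = 17.4*(-3.4) + 7.5*(-6) = -104.16
Numerator imag = 7.5*(-3.4) - 17.4*(-6) = 78.9
Denominator = 47.56
Re(z) = -104.16/47.56 = -2.1901
Im(z) = 78.9/47.56 = 1.6590

Re(z) = -2.1901, Im(z) = 1.6590


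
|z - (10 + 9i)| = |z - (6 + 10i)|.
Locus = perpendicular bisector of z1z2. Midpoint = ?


Equal distances means the locus is the perpendicular bisector of z1 and z2.
Midpoint = ((10+6)/2, (9+10)/2) = (8.0000, 9.5000)

Perpendicular bisector through (8.0000, 9.5000)


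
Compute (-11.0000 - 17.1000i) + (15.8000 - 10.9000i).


Real: -11 + 15.8 = 4.8
Imag: -17.1 - 10.9 = -28

4.8000 - 28.0000i


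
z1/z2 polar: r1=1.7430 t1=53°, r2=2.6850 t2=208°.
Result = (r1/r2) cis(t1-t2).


r = 1.7430 / 2.6850 = 0.6492
theta = 53° - 208° = -155° = 205° (mod 360)

0.6492 cis(205°)


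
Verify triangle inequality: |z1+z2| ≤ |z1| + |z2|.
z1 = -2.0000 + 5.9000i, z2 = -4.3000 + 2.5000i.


|z1| = sqrt((-2)^2 + 5.9^2) = sqrt(38.81) = 6.2298
|z2| = sqrt((-4.3)^2 + 2.5^2) = sqrt(24.74) = 4.9739
z1+z2 = -6.3000 + 8.4000i
|z1+z2| = sqrt(110.25) = 10.5000
|z1|+|z2| = 6.2298 + 4.9739 = 11.2037

|z1+z2| = 10.5000 ≤ |z1|+|z2| = 11.2037 (verified)


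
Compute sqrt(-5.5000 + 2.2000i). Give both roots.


|z| = sqrt(30.25+4.84) = 5.9237
sqrt((|z|+a)/2) = sqrt((5.9237+(-5.5))/2) = sqrt(0.2118) = 0.4603
sqrt((|z|-a)/2) = sqrt((5.9237-(-5.5))/2) = sqrt(5.7118) = 2.3899

±(0.4603 + 2.3899i) i.e. 0.4603 + 2.3899i and -0.4603 - 2.3899i


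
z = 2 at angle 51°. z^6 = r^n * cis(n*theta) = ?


r^6 = 2^6 = 64
n*theta = 6*51° = 306° = 306° (mod 360)
a = 64*cos(306°) = 37.6183
b = 64*sin(306°) = -51.7771

64 cis(306°) = 37.6183 - 51.7771i


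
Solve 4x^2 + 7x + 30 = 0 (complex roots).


disc = 7^2 - 4*4*30 = 49 - 480 = -431
sqrt(|disc|) = sqrt(431) = 20.7605
Real part = -7/(2*4) = -0.8750
Imag part = 20.7605/(2*4) = 2.5951

-0.8750 ± 2.5951i


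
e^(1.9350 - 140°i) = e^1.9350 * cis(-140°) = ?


e^1.9350 = 6.9240
cos(-140°) = -0.76604
sin(-140°) = -0.6428
Real = 6.9240*(-0.76604) = -5.3041
Imag = 6.9240*(-0.6428) = -4.4507

-5.3041 - 4.4507i


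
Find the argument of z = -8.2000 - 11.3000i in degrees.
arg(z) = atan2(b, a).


Re = -8.2, Im = -11.3
arg = atan2(-11.3, -8.2) = -125.9670 degrees

arg(z) = -125.9670 degrees


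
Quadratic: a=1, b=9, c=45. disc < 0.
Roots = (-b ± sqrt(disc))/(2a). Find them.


disc = 9^2 - 4*1*45 = 81 - 180 = -99
sqrt(|disc|) = sqrt(99) = 9.9499
Real part = -9/(2*1) = -4.5000
Imag part = 9.9499/(2*1) = 4.9749

-4.5000 ± 4.9749i


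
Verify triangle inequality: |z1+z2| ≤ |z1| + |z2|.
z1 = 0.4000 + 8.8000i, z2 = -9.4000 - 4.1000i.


|z1| = sqrt(0.4^2 + 8.8^2) = sqrt(77.6) = 8.8091
|z2| = sqrt((-9.4)^2 + (-4.1)^2) = sqrt(105.17) = 10.2552
z1+z2 = -9.0000 + 4.7000i
|z1+z2| = sqrt(103.09) = 10.1533
|z1|+|z2| = 8.8091 + 10.2552 = 19.0643

|z1+z2| = 10.1533 ≤ |z1|+|z2| = 19.0643 (verified)


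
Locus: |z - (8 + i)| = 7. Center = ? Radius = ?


|z - z0| = r is a circle with center z0 and radius r.
Center = (8, 1), radius = 7

Circle with center (8, 1) and radius 7


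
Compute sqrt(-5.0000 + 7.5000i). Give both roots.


|z| = sqrt(25+56.25) = 9.0139
sqrt((|z|+a)/2) = sqrt((9.0139+(-5))/2) = sqrt(2.0069) = 1.4167
sqrt((|z|-a)/2) = sqrt((9.0139-(-5))/2) = sqrt(7.0069) = 2.6471

±(1.4167 + 2.6471i) i.e. 1.4167 + 2.6471i and -1.4167 - 2.6471i


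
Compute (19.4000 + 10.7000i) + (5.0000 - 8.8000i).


Real: 19.4 + 5 = 24.4
Imag: 10.7 - 8.8 = 1.9

24.4000 + 1.9000i


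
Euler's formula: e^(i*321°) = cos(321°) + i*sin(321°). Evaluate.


cos(321°) = 0.7771
sin(321°) = -0.6293

e^(i*321°) = 0.7771 - 0.6293i


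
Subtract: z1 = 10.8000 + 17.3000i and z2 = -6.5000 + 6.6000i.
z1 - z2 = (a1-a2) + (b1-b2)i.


Real: 10.8 + 6.5 = 17.3
Imag: 17.3 - 6.6 = 10.7

17.3000 + 10.7000i


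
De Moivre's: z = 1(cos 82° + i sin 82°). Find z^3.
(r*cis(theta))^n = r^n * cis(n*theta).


r^3 = 1^3 = 1
n*theta = 3*82° = 246° = 246° (mod 360)
a = 1*cos(246°) = -0.4067
b = 1*sin(246°) = -0.9135

1 cis(246°) = -0.4067 - 0.9135i


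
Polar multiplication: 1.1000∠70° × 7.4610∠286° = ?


r = 1.1000 * 7.4610 = 8.2071
theta = 70° + 286° = 356° = 356° (mod 360)

8.2071 cis(356°)


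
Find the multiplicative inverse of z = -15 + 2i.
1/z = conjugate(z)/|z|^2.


|z|^2 = 225+4 = 229
1/z = (-15 - 2i)/229

1/z = -0.0655 - 0.0087i


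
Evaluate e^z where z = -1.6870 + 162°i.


e^-1.6870 = 0.1851
cos(162°) = -0.9511
sin(162°) = 0.309
Real = 0.1851*(-0.9511) = -0.1760
Imag = 0.1851*0.309 = 0.0572

-0.1760 + 0.0572i


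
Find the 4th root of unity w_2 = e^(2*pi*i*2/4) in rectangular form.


Angle = 360*2/4 = 180°
a = cos(180°) = -1.0000
b = sin(180°) = 0

-1.0000 + 0i


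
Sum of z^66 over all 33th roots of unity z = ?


The roots are w_k = w^k with w = e^(2*pi*i/33), and (w^k)^66 = (w^66)^k.
So S = 1 + u + u^2 + ... + u^(32) with u = w^66.
66 = 2*33 + 0, so 66 is a multiple of 33 and u = (w^33)^2 = 1.
Every one of the 33 terms equals 1: S = 33

S = 33


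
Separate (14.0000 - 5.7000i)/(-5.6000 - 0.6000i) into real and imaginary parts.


Multiply by conjugate: (14.0000 - 5.7000i)(-5.6000 + 0.6000i) / ((-5.6)^2 + (-0.6)^2)
Numerator real = 14*(-5.6) - (5.7)*(-0.6) = -74.98
Numerator imag = -5.7*(-5.6) - 14*(-0.6) = 40.32
Denominator = 31.72
Re(z) = -74.98/31.72 = -2.3638
Im(z) = 40.32/31.72 = 1.2711

Re(z) = -2.3638, Im(z) = 1.2711


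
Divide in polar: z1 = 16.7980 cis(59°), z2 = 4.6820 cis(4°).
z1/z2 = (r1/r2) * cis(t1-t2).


r = 16.7980 / 4.6820 = 3.5878
theta = 59° - 4° = 55° = 55° (mod 360)

3.5878 cis(55°)


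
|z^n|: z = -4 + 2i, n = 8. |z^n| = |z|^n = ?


|z| = sqrt(16+4) = sqrt(20) = 4.4721
|z^8| = |z|^8 = (sqrt(20))^8 = 20^4 = 160000

|z^8| = 160000


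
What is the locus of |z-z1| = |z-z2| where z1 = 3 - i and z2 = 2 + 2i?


Equal distances means the locus is the perpendicular bisector of z1 and z2.
Midpoint = ((3+2)/2, (-1+2)/2) = (2.5000, 0.5000)

Perpendicular bisector through (2.5000, 0.5000)


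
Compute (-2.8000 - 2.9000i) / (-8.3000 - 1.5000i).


Conjugate of z2 = -8.3000 + 1.5000i
Numerator: (-2.8000 - 2.9000i)(-8.3000 + 1.5000i) = 27.5900 + 19.8700i
Denominator: (-8.3)^2 + (-1.5)^2 = 71.14
Result = (27.5900 + 19.8700i)/71.14

0.3878 + 0.2793i


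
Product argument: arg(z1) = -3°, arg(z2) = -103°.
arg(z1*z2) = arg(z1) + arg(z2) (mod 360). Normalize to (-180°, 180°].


arg(z1*z2) = -3° - 103° = -106°
Normalized to (-180°, 180°]: -106°

-106°


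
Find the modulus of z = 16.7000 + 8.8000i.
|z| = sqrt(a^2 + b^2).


|z| = sqrt(16.7^2 + 8.8^2) = sqrt(278.89 + 77.44) = sqrt(356.33) = 18.8767

|z| = 18.8767


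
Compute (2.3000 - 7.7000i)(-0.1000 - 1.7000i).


Real = 2.3*(-0.1) - (-7.7)*(-1.7) = -0.23 - 13.09 = -13.32
Imag = 2.3*(-1.7) - (0.1)*(-7.7) = -3.91 + 0.77 = -3.14

-13.3200 - 3.1400i


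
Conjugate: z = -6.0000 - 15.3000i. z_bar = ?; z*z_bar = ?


z_bar = -6.0000 + 15.3000i
z*z_bar = (-6)^2 + (-15.3)^2 = 36 + 234.09 = 270.09

z_bar = -6.0000 + 15.3000i, z*z_bar = 270.09


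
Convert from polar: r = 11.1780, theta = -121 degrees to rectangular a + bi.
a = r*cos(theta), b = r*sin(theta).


a = 11.1780*cos(-121°) = 11.1780*(-0.51504) = -5.7571
b = 11.1780*sin(-121°) = 11.1780*(-0.85717) = -9.5814

-5.7571 - 9.5814i


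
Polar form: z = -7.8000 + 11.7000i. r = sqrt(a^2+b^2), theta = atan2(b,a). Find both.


r = sqrt(60.84+136.89) = sqrt(197.73) = 14.0616
theta = atan2(11.7, -7.8) = 123.6901 degrees

r = 14.0616, theta = 123.6901 degrees


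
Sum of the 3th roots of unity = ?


The sum of all 3th roots of unity is 0.
Geometric series: (1 - w^3)/(1 - w) = (1-1)/(1-w) = 0 since w^3 = 1, w ≠ 1.
Alternatively: coefficient of z^2 in z^3 - 1 is 0.

0


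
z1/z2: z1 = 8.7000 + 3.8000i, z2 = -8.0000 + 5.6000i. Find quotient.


Conjugate of z2 = -8.0000 - 5.6000i
Numerator: (8.7000 + 3.8000i)(-8.0000 - 5.6000i) = -48.3200 - 79.1200i
Denominator: (-8)^2 + 5.6^2 = 95.36
Result = (-48.3200 - 79.1200i)/95.36

-0.5067 - 0.8297i


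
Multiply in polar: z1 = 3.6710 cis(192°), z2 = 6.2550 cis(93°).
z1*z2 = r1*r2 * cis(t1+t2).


r = 3.6710 * 6.2550 = 22.9621
theta = 192° + 93° = 285° = 285° (mod 360)

22.9621 cis(285°)


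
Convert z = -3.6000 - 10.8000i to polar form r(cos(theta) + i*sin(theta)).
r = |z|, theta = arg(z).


r = sqrt(12.96+116.64) = sqrt(129.6) = 11.3842
theta = atan2(-10.8, -3.6) = -108.4349 degrees

r = 11.3842, theta = -108.4349 degrees


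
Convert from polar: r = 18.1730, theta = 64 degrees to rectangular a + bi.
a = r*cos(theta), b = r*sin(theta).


a = 18.1730*cos(64°) = 18.1730*0.43837 = 7.9665
b = 18.1730*sin(64°) = 18.1730*0.898794 = 16.3338

7.9665 + 16.3338i


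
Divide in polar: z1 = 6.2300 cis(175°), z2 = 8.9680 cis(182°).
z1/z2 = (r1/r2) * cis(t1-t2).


r = 6.2300 / 8.9680 = 0.6947
theta = 175° - 182° = -7° = 353° (mod 360)

0.6947 cis(353°)


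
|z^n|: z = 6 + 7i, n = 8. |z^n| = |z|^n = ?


|z| = sqrt(36+49) = sqrt(85) = 9.2195
|z^8| = |z|^8 = (sqrt(85))^8 = 85^4 = 52200625

|z^8| = 52200625


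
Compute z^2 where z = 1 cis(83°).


r^2 = 1^2 = 1
n*theta = 2*83° = 166° = 166° (mod 360)
a = 1*cos(166°) = -0.9703
b = 1*sin(166°) = 0.2419

1 cis(166°) = -0.9703 + 0.2419i


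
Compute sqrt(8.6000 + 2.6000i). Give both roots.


|z| = sqrt(73.96+6.76) = 8.9844
sqrt((|z|+a)/2) = sqrt((8.9844+8.6)/2) = sqrt(8.7922) = 2.9652
sqrt((|z|-a)/2) = sqrt((8.9844-8.6)/2) = sqrt(0.1922) = 0.4384

±(2.9652 + 0.4384i) i.e. 2.9652 + 0.4384i and -2.9652 - 0.4384i


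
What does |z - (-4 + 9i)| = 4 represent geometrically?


|z - z0| = r is a circle with center z0 and radius r.
Center = (-4, 9), radius = 4

Circle with center (-4, 9) and radius 4


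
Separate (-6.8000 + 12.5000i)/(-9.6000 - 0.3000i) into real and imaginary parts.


Multiply by conjugate: (-6.8000 + 12.5000i)(-9.6000 + 0.3000i) / ((-9.6)^2 + (-0.3)^2)
Numerator real = -6.8*(-9.6) + 12.5*(-0.3) = 61.53
Numerator imag = 12.5*(-9.6) - (-6.8)*(-0.3) = -122.04
Denominator = 92.25
Re(z) = 61.53/92.25 = 0.6670
Im(z) = -122.04/92.25 = -1.3229

Re(z) = 0.6670, Im(z) = -1.3229


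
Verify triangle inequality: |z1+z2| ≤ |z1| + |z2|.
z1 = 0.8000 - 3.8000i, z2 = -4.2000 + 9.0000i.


|z1| = sqrt(0.8^2 + (-3.8)^2) = sqrt(15.08) = 3.8833
|z2| = sqrt((-4.2)^2 + 9^2) = sqrt(98.64) = 9.9318
z1+z2 = -3.4000 + 5.2000i
|z1+z2| = sqrt(38.6) = 6.2129
|z1|+|z2| = 3.8833 + 9.9318 = 13.8151

|z1+z2| = 6.2129 ≤ |z1|+|z2| = 13.8151 (verified)


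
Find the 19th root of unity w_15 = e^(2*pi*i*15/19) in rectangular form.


Angle = 360*15/19 = 284.2105°
a = cos(284.2105°) = 0.2455
b = sin(284.2105°) = -0.9694

0.2455 - 0.9694i


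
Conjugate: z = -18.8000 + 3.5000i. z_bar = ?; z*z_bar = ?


z_bar = -18.8000 - 3.5000i
z*z_bar = (-18.8)^2 + 3.5^2 = 353.44 + 12.25 = 365.69

z_bar = -18.8000 - 3.5000i, z*z_bar = 365.69


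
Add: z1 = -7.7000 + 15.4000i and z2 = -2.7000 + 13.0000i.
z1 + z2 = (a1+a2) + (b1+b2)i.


Real: -7.7 - 2.7 = -10.4
Imag: 15.4 + 13 = 28.4

-10.4000 + 28.4000i


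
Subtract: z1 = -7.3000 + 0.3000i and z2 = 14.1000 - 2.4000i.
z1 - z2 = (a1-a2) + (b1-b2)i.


Real: -7.3 - 14.1 = -21.4
Imag: 0.3 + 2.4 = 2.7

-21.4000 + 2.7000i


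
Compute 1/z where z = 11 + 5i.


|z|^2 = 121+25 = 146
1/z = (11 - 5i)/146

1/z = 0.0753 - 0.0342i


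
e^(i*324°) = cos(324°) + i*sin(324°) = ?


cos(324°) = 0.8090
sin(324°) = -0.5878

e^(i*324°) = 0.8090 - 0.5878i


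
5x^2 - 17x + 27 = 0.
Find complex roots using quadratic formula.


disc = (-17)^2 - 4*5*27 = 289 - 540 = -251
sqrt(|disc|) = sqrt(251) = 15.8430
Real part = 17/(2*5) = 1.7000
Imag part = 15.8430/(2*5) = 1.5843

1.7000 ± 1.5843i


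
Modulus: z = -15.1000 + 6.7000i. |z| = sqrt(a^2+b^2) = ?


|z| = sqrt((-15.1)^2 + 6.7^2) = sqrt(228.01 + 44.89) = sqrt(272.9) = 16.5197

|z| = 16.5197


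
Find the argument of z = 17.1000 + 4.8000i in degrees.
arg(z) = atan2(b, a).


Re = 17.1, Im = 4.8
arg = atan2(4.8, 17.1) = 15.6795 degrees

arg(z) = 15.6795 degrees


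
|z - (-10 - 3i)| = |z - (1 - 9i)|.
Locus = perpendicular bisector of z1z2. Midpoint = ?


Equal distances means the locus is the perpendicular bisector of z1 and z2.
Midpoint = ((-10+1)/2, (-3+(-9))/2) = (-4.5000, -6.0000)

Perpendicular bisector through (-4.5000, -6.0000)


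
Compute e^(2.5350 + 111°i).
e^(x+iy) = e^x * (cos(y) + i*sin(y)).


e^2.5350 = 12.61643
cos(111°) = -0.358368
sin(111°) = 0.9335804
Real = 12.61643*(-0.358368) = -4.5213
Imag = 12.61643*0.9335804 = 11.7785

-4.5213 + 11.7785i


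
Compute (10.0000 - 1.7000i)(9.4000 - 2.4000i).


Real = 10*9.4 - (-1.7)*(-2.4) = 94 - 4.08 = 89.92
Imag = 10*(-2.4) + 9.4*(-1.7) = -24 - (15.98) = -39.98

89.9200 - 39.9800i


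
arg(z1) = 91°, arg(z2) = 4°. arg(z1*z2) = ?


arg(z1*z2) = 91° + 4° = 95°
Normalized to (-180°, 180°]: 95°

95°


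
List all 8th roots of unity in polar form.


The 8th roots of unity are cis(360k/8°) for k=0..7
Angle step = 360/8 = 45°
Primitive root: cis(45°)
Primitive root = 0.7071 + 0.7071i

8 roots at angles: 0°, 45°, 90°, 135°, 180°, 225°, 270°, 315°


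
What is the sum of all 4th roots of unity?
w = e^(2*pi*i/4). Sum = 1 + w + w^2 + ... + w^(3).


The sum of all 4th roots of unity is 0.
Geometric series: (1 - w^4)/(1 - w) = (1-1)/(1-w) = 0 since w^4 = 1, w ≠ 1.
Alternatively: coefficient of z^3 in z^4 - 1 is 0.

0


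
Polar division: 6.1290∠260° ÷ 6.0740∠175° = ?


r = 6.1290 / 6.0740 = 1.0091
theta = 260° - 175° = 85° = 85° (mod 360)

1.0091 cis(85°)


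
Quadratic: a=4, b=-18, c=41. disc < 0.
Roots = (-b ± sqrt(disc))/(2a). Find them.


disc = (-18)^2 - 4*4*41 = 324 - 656 = -332
sqrt(|disc|) = sqrt(332) = 18.2209
Real part = 18/(2*4) = 2.2500
Imag part = 18.2209/(2*4) = 2.2776

2.2500 ± 2.2776i


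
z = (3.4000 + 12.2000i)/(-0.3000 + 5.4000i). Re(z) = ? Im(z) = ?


Multiply by conjugate: (3.4000 + 12.2000i)(-0.3000 - 5.4000i) / ((-0.3)^2 + 5.4^2)
Numerator real = 3.4*(-0.3) + 12.2*5.4 = 64.86
Numerator imag = 12.2*(-0.3) - 3.4*5.4 = -22.02
Denominator = 29.25
Re(z) = 64.86/29.25 = 2.2174
Im(z) = -22.02/29.25 = -0.7528

Re(z) = 2.2174, Im(z) = -0.7528


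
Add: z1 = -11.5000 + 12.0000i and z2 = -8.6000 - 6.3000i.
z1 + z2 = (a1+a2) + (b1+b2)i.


Real: -11.5 - 8.6 = -20.1
Imag: 12 - 6.3 = 5.7

-20.1000 + 5.7000i


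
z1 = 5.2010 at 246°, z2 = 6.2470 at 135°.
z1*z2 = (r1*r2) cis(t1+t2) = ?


r = 5.2010 * 6.2470 = 32.4906
theta = 246° + 135° = 381° = 21° (mod 360)

32.4906 cis(21°)


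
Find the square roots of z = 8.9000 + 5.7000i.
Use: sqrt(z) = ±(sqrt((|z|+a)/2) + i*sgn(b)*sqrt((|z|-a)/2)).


|z| = sqrt(79.21+32.49) = 10.5688
sqrt((|z|+a)/2) = sqrt((10.5688+8.9)/2) = sqrt(9.7344) = 3.1200
sqrt((|z|-a)/2) = sqrt((10.5688-8.9)/2) = sqrt(0.8344) = 0.9135

±(3.1200 + 0.9135i) i.e. 3.1200 + 0.9135i and -3.1200 - 0.9135i


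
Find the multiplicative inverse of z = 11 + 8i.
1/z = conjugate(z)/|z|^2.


|z|^2 = 121+64 = 185
1/z = (11 - 8i)/185

1/z = 0.0595 - 0.0432i


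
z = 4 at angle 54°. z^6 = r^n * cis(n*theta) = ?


r^6 = 4^6 = 4096
n*theta = 6*54° = 324° = 324° (mod 360)
a = 4096*cos(324°) = 3313.7336
b = 4096*sin(324°) = -2407.5684

4096 cis(324°) = 3313.7336 - 2407.5684i


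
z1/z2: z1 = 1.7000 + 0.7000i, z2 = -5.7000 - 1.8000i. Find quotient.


Conjugate of z2 = -5.7000 + 1.8000i
Numerator: (1.7000 + 0.7000i)(-5.7000 + 1.8000i) = -10.9500 - 0.9300i
Denominator: (-5.7)^2 + (-1.8)^2 = 35.73
Result = (-10.9500 - 0.9300i)/35.73

-0.3065 - 0.0260i


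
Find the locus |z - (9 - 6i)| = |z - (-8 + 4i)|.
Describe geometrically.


Equal distances means the locus is the perpendicular bisector of z1 and z2.
Midpoint = ((9+(-8))/2, (-6+4)/2) = (0.5000, -1.0000)

Perpendicular bisector through (0.5000, -1.0000)


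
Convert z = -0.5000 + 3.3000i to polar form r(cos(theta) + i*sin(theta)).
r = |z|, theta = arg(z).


r = sqrt(0.25+10.89) = sqrt(11.14) = 3.3377
theta = atan2(3.3, -0.5) = 98.6156 degrees

r = 3.3377, theta = 98.6156 degrees


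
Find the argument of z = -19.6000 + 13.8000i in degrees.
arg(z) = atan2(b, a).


Re = -19.6, Im = 13.8
arg = atan2(13.8, -19.6) = 144.8513 degrees

arg(z) = 144.8513 degrees


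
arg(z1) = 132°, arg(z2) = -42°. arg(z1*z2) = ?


arg(z1*z2) = 132° - 42° = 90°
Normalized to (-180°, 180°]: 90°

90°


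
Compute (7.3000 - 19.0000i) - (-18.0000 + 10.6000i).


Real: 7.3 + 18 = 25.3
Imag: -19 - 10.6 = -29.6

25.3000 - 29.6000i


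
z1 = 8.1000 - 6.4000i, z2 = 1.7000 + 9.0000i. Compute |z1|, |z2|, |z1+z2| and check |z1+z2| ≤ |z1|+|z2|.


|z1| = sqrt(8.1^2 + (-6.4)^2) = sqrt(106.57) = 10.3233
|z2| = sqrt(1.7^2 + 9^2) = sqrt(83.89) = 9.1591
z1+z2 = 9.8000 + 2.6000i
|z1+z2| = sqrt(102.8) = 10.1390
|z1|+|z2| = 10.3233 + 9.1591 = 19.4824

|z1+z2| = 10.1390 ≤ |z1|+|z2| = 19.4824 (verified)


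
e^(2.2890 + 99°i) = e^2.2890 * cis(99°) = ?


e^2.2890 = 9.8651
cos(99°) = -0.15643
sin(99°) = 0.987688
Real = 9.8651*(-0.15643) = -1.5432
Imag = 9.8651*0.987688 = 9.7436

-1.5432 + 9.7436i


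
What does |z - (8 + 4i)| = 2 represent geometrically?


|z - z0| = r is a circle with center z0 and radius r.
Center = (8, 4), radius = 2

Circle with center (8, 4) and radius 2


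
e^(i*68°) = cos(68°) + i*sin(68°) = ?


cos(68°) = 0.3746
sin(68°) = 0.9272

e^(i*68°) = 0.3746 + 0.9272i


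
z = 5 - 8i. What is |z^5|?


|z| = sqrt(25+64) = sqrt(89) = 9.4340
|z^5| = |z|^5 = (sqrt(89))^5 = 89^2 * sqrt(89) = 7921*sqrt(89)

|z^5| = 7921*sqrt(89) ≈ 74726.5645


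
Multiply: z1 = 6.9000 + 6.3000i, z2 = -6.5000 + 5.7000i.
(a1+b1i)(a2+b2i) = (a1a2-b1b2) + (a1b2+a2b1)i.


Real = 6.9*(-6.5) - 6.3*5.7 = -44.85 - 35.91 = -80.76
Imag = 6.9*5.7 - (6.5)*6.3 = 39.33 - (40.95) = -1.62

-80.7600 - 1.6200i


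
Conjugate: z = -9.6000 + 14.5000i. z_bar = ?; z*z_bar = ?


z_bar = -9.6000 - 14.5000i
z*z_bar = (-9.6)^2 + 14.5^2 = 92.16 + 210.25 = 302.41

z_bar = -9.6000 - 14.5000i, z*z_bar = 302.41


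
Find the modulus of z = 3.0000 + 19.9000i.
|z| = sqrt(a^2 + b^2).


|z| = sqrt(3^2 + 19.9^2) = sqrt(9 + 396.01) = sqrt(405.01) = 20.1249

|z| = 20.1249


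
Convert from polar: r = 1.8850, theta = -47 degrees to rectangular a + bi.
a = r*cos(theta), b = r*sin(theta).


a = 1.8850*cos(-47°) = 1.8850*0.682 = 1.2856
b = 1.8850*sin(-47°) = 1.8850*(-0.73135) = -1.3786

1.2856 - 1.3786i


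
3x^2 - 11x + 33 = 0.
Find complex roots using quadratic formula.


disc = (-11)^2 - 4*3*33 = 121 - 396 = -275
sqrt(|disc|) = sqrt(275) = 16.5831
Real part = 11/(2*3) = 1.8333
Imag part = 16.5831/(2*3) = 2.7639

1.8333 ± 2.7639i


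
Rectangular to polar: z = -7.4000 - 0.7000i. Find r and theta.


r = sqrt(54.76+0.49) = sqrt(55.25) = 7.4330
theta = atan2(-0.7, -7.4) = -174.5962 degrees

r = 7.4330, theta = -174.5962 degrees


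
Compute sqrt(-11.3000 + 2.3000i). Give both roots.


|z| = sqrt(127.69+5.29) = 11.5317
sqrt((|z|+a)/2) = sqrt((11.5317+(-11.3))/2) = sqrt(0.1158) = 0.3404
sqrt((|z|-a)/2) = sqrt((11.5317-(-11.3))/2) = sqrt(11.4158) = 3.3787

±(0.3404 + 3.3787i) i.e. 0.3404 + 3.3787i and -0.3404 - 3.3787i


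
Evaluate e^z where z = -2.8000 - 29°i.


e^-2.8000 = 0.0608
cos(-29°) = 0.8746
sin(-29°) = -0.4848
Real = 0.0608*0.8746 = 0.0532
Imag = 0.0608*(-0.4848) = -0.0295

0.0532 - 0.0295i


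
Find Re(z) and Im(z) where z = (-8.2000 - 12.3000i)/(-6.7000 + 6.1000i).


Multiply by conjugate: (-8.2000 - 12.3000i)(-6.7000 - 6.1000i) / ((-6.7)^2 + 6.1^2)
Numerator real = -8.2*(-6.7) - (12.3)*6.1 = -20.09
Numerator imag = -12.3*(-6.7) - (-8.2)*6.1 = 132.43
Denominator = 82.1
Re(z) = -20.09/82.1 = -0.2447
Im(z) = 132.43/82.1 = 1.6130

Re(z) = -0.2447, Im(z) = 1.6130


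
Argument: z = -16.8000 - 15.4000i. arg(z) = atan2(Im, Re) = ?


Re = -16.8, Im = -15.4
arg = atan2(-15.4, -16.8) = -137.4896 degrees

arg(z) = -137.4896 degrees


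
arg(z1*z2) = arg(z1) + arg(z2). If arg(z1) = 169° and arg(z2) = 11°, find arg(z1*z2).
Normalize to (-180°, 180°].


arg(z1*z2) = 169° + 11° = 180°
Normalized to (-180°, 180°]: 180°

180°


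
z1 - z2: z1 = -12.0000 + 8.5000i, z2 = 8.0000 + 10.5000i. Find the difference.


Real: -12 - 8 = -20
Imag: 8.5 - 10.5 = -2

-20.0000 - 2.0000i


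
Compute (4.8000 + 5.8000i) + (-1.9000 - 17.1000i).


Real: 4.8 - 1.9 = 2.9
Imag: 5.8 - 17.1 = -11.3

2.9000 - 11.3000i


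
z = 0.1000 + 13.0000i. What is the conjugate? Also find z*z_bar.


z_bar = 0.1000 - 13.0000i
z*z_bar = 0.1^2 + 13^2 = 0.01 + 169 = 169.01

z_bar = 0.1000 - 13.0000i, z*z_bar = 169.01


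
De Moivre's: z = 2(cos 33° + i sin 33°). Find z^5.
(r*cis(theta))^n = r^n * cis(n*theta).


r^5 = 2^5 = 32
n*theta = 5*33° = 165° = 165° (mod 360)
a = 32*cos(165°) = -30.9096
b = 32*sin(165°) = 8.2822

32 cis(165°) = -30.9096 + 8.2822i


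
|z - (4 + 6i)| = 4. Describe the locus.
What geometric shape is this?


|z - z0| = r is a circle with center z0 and radius r.
Center = (4, 6), radius = 4

Circle with center (4, 6) and radius 4


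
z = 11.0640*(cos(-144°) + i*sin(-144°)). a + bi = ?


a = 11.0640*cos(-144°) = 11.0640*(-0.80902) = -8.9510
b = 11.0640*sin(-144°) = 11.0640*(-0.58779) = -6.5033

-8.9510 - 6.5033i


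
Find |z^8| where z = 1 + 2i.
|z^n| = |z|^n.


|z| = sqrt(1+4) = sqrt(5) = 2.2361
|z^8| = |z|^8 = (sqrt(5))^8 = 5^4 = 625

|z^8| = 625


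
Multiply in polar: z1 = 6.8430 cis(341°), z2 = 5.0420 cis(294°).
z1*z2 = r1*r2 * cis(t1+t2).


r = 6.8430 * 5.0420 = 34.5024
theta = 341° + 294° = 635° = 275° (mod 360)

34.5024 cis(275°)


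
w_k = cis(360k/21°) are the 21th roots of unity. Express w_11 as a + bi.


Angle = 360*11/21 = 188.5714°
a = cos(188.5714°) = -0.9888
b = sin(188.5714°) = -0.1490

-0.9888 - 0.1490i


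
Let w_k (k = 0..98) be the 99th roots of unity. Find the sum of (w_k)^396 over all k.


The roots are w_k = w^k with w = e^(2*pi*i/99), and (w^k)^396 = (w^396)^k.
So S = 1 + u + u^2 + ... + u^(98) with u = w^396.
396 = 4*99 + 0, so 396 is a multiple of 99 and u = (w^99)^4 = 1.
Every one of the 99 terms equals 1: S = 99

S = 99


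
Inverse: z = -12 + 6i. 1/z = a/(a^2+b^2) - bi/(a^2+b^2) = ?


|z|^2 = 144+36 = 180
1/z = (-12 - 6i)/180

1/z = -0.0667 - 0.0333i


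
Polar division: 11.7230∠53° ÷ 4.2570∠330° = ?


r = 11.7230 / 4.2570 = 2.7538
theta = 53° - 330° = -277° = 83° (mod 360)

2.7538 cis(83°)


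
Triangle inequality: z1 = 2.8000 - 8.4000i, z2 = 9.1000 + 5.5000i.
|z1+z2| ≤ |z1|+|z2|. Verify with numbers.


|z1| = sqrt(2.8^2 + (-8.4)^2) = sqrt(78.4) = 8.8544
|z2| = sqrt(9.1^2 + 5.5^2) = sqrt(113.06) = 10.6330
z1+z2 = 11.9000 - 2.9000i
|z1+z2| = sqrt(150.02) = 12.2483
|z1|+|z2| = 8.8544 + 10.6330 = 19.4874

|z1+z2| = 12.2483 ≤ |z1|+|z2| = 19.4874 (verified)


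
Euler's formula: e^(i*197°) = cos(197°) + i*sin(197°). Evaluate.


cos(197°) = -0.9563
sin(197°) = -0.2924

e^(i*197°) = -0.9563 - 0.2924i


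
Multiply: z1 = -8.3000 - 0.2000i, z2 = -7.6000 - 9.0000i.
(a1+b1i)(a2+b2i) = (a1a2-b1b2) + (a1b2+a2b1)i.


Real = -8.3*(-7.6) - (-0.2)*(-9) = 63.08 - 1.8 = 61.28
Imag = -8.3*(-9) - (7.6)*(-0.2) = 74.7 + 1.52 = 76.22

61.2800 + 76.2200i


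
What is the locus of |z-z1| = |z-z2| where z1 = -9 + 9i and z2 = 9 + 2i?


Equal distances means the locus is the perpendicular bisector of z1 and z2.
Midpoint = ((-9+9)/2, (9+2)/2) = (0, 5.5000)

Perpendicular bisector through (0, 5.5000)


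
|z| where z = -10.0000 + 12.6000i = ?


|z| = sqrt((-10)^2 + 12.6^2) = sqrt(100 + 158.76) = sqrt(258.76) = 16.0860

|z| = 16.0860


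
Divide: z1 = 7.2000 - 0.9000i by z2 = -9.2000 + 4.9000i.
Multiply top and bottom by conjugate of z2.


Conjugate of z2 = -9.2000 - 4.9000i
Numerator: (7.2000 - 0.9000i)(-9.2000 - 4.9000i) = -70.6500 - 27.0000i
Denominator: (-9.2)^2 + 4.9^2 = 108.65
Result = (-70.6500 - 27.0000i)/108.65

-0.6503 - 0.2485i


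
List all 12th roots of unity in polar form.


The 12th roots of unity are cis(360k/12°) for k=0..11
Angle step = 360/12 = 30°
Primitive root: cis(30°)
Primitive root = 0.8660 + 0.5000i

12 roots at angles: 0°, 30°, 60°, 90°, 120°, 150°, 180°, 210°, 240°, 270°, 300°, 330°


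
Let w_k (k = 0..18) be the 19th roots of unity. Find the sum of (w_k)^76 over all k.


The roots are w_k = w^k with w = e^(2*pi*i/19), and (w^k)^76 = (w^76)^k.
So S = 1 + u + u^2 + ... + u^(18) with u = w^76.
76 = 4*19 + 0, so 76 is a multiple of 19 and u = (w^19)^4 = 1.
Every one of the 19 terms equals 1: S = 19

S = 19


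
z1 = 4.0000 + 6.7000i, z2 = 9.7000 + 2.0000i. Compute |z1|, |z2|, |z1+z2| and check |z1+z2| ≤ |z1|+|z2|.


|z1| = sqrt(4^2 + 6.7^2) = sqrt(60.89) = 7.8032
|z2| = sqrt(9.7^2 + 2^2) = sqrt(98.09) = 9.9040
z1+z2 = 13.7000 + 8.7000i
|z1+z2| = sqrt(263.38) = 16.2290
|z1|+|z2| = 7.8032 + 9.9040 = 17.7072

|z1+z2| = 16.2290 ≤ |z1|+|z2| = 17.7072 (verified)


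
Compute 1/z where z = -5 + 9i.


|z|^2 = 25+81 = 106
1/z = (-5 - 9i)/106

1/z = -0.0472 - 0.0849i


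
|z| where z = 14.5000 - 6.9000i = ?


|z| = sqrt(14.5^2 + (-6.9)^2) = sqrt(210.25 + 47.61) = sqrt(257.86) = 16.0580

|z| = 16.0580


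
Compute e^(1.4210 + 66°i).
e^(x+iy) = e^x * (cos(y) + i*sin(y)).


e^1.4210 = 4.14126
cos(66°) = 0.40674
sin(66°) = 0.91355
Real = 4.14126*0.40674 = 1.6844
Imag = 4.14126*0.91355 = 3.7832

1.6844 + 3.7832i


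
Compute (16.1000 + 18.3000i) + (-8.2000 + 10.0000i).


Real: 16.1 - 8.2 = 7.9
Imag: 18.3 + 10 = 28.3

7.9000 + 28.3000i


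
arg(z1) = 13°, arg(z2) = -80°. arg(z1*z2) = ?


arg(z1*z2) = 13° - 80° = -67°
Normalized to (-180°, 180°]: -67°

-67°


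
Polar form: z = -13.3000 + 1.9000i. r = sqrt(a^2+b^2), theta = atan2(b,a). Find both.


r = sqrt(176.89+3.61) = sqrt(180.5) = 13.4350
theta = atan2(1.9, -13.3) = 171.8699 degrees

r = 13.4350, theta = 171.8699 degrees


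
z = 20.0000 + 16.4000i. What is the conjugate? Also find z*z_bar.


z_bar = 20.0000 - 16.4000i
z*z_bar = 20^2 + 16.4^2 = 400 + 268.96 = 668.96

z_bar = 20.0000 - 16.4000i, z*z_bar = 668.96


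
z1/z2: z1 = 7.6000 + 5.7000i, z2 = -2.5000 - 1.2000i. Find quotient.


Conjugate of z2 = -2.5000 + 1.2000i
Numerator: (7.6000 + 5.7000i)(-2.5000 + 1.2000i) = -25.8400 - 5.1300i
Denominator: (-2.5)^2 + (-1.2)^2 = 7.69
Result = (-25.8400 - 5.1300i)/7.69

-3.3602 - 0.6671i


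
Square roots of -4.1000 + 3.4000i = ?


|z| = sqrt(16.81+11.56) = 5.3263
sqrt((|z|+a)/2) = sqrt((5.3263+(-4.1))/2) = sqrt(0.6132) = 0.7831
sqrt((|z|-a)/2) = sqrt((5.3263-(-4.1))/2) = sqrt(4.7132) = 2.1710

±(0.7831 + 2.1710i) i.e. 0.7831 + 2.1710i and -0.7831 - 2.1710i


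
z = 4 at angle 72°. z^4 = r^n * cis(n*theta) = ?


r^4 = 4^4 = 256
n*theta = 4*72° = 288° = 288° (mod 360)
a = 256*cos(288°) = 79.1084
b = 256*sin(288°) = -243.4705

256 cis(288°) = 79.1084 - 243.4705i


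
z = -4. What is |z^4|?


|z| = sqrt(16+0) = sqrt(16) = 4
|z^4| = |z|^4 = 4^4 = 256

|z^4| = 256


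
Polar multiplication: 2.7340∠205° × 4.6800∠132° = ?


r = 2.7340 * 4.6800 = 12.7951
theta = 205° + 132° = 337° = 337° (mod 360)

12.7951 cis(337°)


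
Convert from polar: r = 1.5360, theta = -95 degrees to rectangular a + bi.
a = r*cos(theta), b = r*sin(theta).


a = 1.5360*cos(-95°) = 1.5360*(-0.0872) = -0.1339
b = 1.5360*sin(-95°) = 1.5360*(-0.9962) = -1.5302

-0.1339 - 1.5302i


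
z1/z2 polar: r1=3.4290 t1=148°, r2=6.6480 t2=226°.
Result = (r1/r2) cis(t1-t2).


r = 3.4290 / 6.6480 = 0.5158
theta = 148° - 226° = -78° = 282° (mod 360)

0.5158 cis(282°)


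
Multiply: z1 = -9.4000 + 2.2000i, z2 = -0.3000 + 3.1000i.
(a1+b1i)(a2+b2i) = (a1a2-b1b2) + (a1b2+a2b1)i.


Real = -9.4*(-0.3) - 2.2*3.1 = 2.82 - 6.82 = -4
Imag = -9.4*3.1 - (0.3)*2.2 = -29.14 - (0.66) = -29.8

-4.0000 - 29.8000i


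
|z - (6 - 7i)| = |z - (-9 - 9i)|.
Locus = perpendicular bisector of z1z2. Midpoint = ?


Equal distances means the locus is the perpendicular bisector of z1 and z2.
Midpoint = ((6+(-9))/2, (-7+(-9))/2) = (-1.5000, -8.0000)

Perpendicular bisector through (-1.5000, -8.0000)


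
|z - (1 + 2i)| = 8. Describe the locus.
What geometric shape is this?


|z - z0| = r is a circle with center z0 and radius r.
Center = (1, 2), radius = 8

Circle with center (1, 2) and radius 8


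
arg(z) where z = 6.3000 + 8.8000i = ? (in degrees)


Re = 6.3, Im = 8.8
arg = atan2(8.8, 6.3) = 54.4008 degrees

arg(z) = 54.4008 degrees


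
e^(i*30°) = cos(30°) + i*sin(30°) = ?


cos(30°) = 0.8660
sin(30°) = 0.5000

e^(i*30°) = 0.8660 + 0.5000i


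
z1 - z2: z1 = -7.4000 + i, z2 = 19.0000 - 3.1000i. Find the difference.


Real: -7.4 - 19 = -26.4
Imag: 1 + 3.1 = 4.1

-26.4000 + 4.1000i


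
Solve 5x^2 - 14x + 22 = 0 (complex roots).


disc = (-14)^2 - 4*5*22 = 196 - 440 = -244
sqrt(|disc|) = sqrt(244) = 15.6205
Real part = 14/(2*5) = 1.4000
Imag part = 15.6205/(2*5) = 1.5620

1.4000 ± 1.5620i


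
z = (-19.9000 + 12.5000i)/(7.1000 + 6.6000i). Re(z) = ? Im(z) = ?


Multiply by conjugate: (-19.9000 + 12.5000i)(7.1000 - 6.6000i) / (7.1^2 + 6.6^2)
Numerator real = -19.9*7.1 + 12.5*6.6 = -58.79
Numerator imag = 12.5*7.1 - (-19.9)*6.6 = 220.09
Denominator = 93.97
Re(z) = -58.79/93.97 = -0.6256
Im(z) = 220.09/93.97 = 2.3421

Re(z) = -0.6256, Im(z) = 2.3421


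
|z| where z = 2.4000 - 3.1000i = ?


|z| = sqrt(2.4^2 + (-3.1)^2) = sqrt(5.76 + 9.61) = sqrt(15.37) = 3.9205

|z| = 3.9205


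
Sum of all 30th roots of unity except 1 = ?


With w = e^(2*pi*i/30), all 30 of the 30th roots of unity w^0 = 1, w, ..., w^(29) sum to 0: 1 + w + ... + w^(29) = (1 - w^30)/(1 - w) = 0 since w^30 = 1, w ≠ 1.
Removing the root 1: w + w^2 + ... + w^(29) = 0 - 1 = -1

Sum = -1


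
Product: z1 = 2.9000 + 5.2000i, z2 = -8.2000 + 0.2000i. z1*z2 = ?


Real = 2.9*(-8.2) - 5.2*0.2 = -23.78 - 1.04 = -24.82
Imag = 2.9*0.2 - (8.2)*5.2 = 0.58 - (42.64) = -42.06

-24.8200 - 42.0600i


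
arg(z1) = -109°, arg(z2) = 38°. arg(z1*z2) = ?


arg(z1*z2) = -109° + 38° = -71°
Normalized to (-180°, 180°]: -71°

-71°


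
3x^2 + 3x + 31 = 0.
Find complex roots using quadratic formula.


disc = 3^2 - 4*3*31 = 9 - 372 = -363
sqrt(|disc|) = sqrt(363) = 19.0526
Real part = -3/(2*3) = -0.5000
Imag part = 19.0526/(2*3) = 3.1754

-0.5000 ± 3.1754i


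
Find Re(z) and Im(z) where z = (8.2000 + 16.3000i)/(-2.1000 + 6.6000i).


Multiply by conjugate: (8.2000 + 16.3000i)(-2.1000 - 6.6000i) / ((-2.1)^2 + 6.6^2)
Numerator real = 8.2*(-2.1) + 16.3*6.6 = 90.36
Numerator imag = 16.3*(-2.1) - 8.2*6.6 = -88.35
Denominator = 47.97
Re(z) = 90.36/47.97 = 1.8837
Im(z) = -88.35/47.97 = -1.8418

Re(z) = 1.8837, Im(z) = -1.8418


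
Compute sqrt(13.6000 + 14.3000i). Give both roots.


|z| = sqrt(184.96+204.49) = 19.7345
sqrt((|z|+a)/2) = sqrt((19.7345+13.6)/2) = sqrt(16.6672) = 4.0826
sqrt((|z|-a)/2) = sqrt((19.7345-13.6)/2) = sqrt(3.0672) = 1.7514

±(4.0826 + 1.7514i) i.e. 4.0826 + 1.7514i and -4.0826 - 1.7514i


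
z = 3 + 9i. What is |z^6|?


|z| = sqrt(9+81) = sqrt(90) = 9.4868
|z^6| = |z|^6 = (sqrt(90))^6 = 90^3 = 729000

|z^6| = 729000


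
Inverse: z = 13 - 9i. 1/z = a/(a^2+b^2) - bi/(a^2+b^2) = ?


|z|^2 = 169+81 = 250
1/z = (13 + 9i)/250

1/z = 0.0520 + 0.0360i


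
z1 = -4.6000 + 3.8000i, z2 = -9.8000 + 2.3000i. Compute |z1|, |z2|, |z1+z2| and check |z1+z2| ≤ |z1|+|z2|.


|z1| = sqrt((-4.6)^2 + 3.8^2) = sqrt(35.6) = 5.9666
|z2| = sqrt((-9.8)^2 + 2.3^2) = sqrt(101.33) = 10.0663
z1+z2 = -14.4000 + 6.1000i
|z1+z2| = sqrt(244.57) = 15.6387
|z1|+|z2| = 5.9666 + 10.0663 = 16.0329

|z1+z2| = 15.6387 ≤ |z1|+|z2| = 16.0329 (verified)


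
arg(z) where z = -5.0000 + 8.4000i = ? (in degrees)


Re = -5, Im = 8.4
arg = atan2(8.4, -5) = 120.7627 degrees

arg(z) = 120.7627 degrees


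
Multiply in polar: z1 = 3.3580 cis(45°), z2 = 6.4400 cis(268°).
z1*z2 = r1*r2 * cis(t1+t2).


r = 3.3580 * 6.4400 = 21.6255
theta = 45° + 268° = 313° = 313° (mod 360)

21.6255 cis(313°)


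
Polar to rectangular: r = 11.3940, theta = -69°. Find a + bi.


a = 11.3940*cos(-69°) = 11.3940*0.358368 = 4.0832
b = 11.3940*sin(-69°) = 11.3940*(-0.93358) = -10.6372

4.0832 - 10.6372i


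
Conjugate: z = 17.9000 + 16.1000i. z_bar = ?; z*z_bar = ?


z_bar = 17.9000 - 16.1000i
z*z_bar = 17.9^2 + 16.1^2 = 320.41 + 259.21 = 579.62

z_bar = 17.9000 - 16.1000i, z*z_bar = 579.62


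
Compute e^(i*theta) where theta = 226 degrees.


cos(226°) = -0.6947
sin(226°) = -0.7193

e^(i*226°) = -0.6947 - 0.7193i


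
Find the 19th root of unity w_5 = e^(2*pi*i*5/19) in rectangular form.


Angle = 360*5/19 = 94.7368°
a = cos(94.7368°) = -0.0826
b = sin(94.7368°) = 0.9966

-0.0826 + 0.9966i


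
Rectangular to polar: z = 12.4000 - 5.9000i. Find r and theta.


r = sqrt(153.76+34.81) = sqrt(188.57) = 13.7321
theta = atan2(-5.9, 12.4) = -25.4454 degrees

r = 13.7321, theta = -25.4454 degrees


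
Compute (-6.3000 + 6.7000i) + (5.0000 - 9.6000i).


Real: -6.3 + 5 = -1.3
Imag: 6.7 - 9.6 = -2.9

-1.3000 - 2.9000i


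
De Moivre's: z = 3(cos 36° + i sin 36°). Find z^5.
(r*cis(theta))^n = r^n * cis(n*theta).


r^5 = 3^5 = 243
n*theta = 5*36° = 180° = 180° (mod 360)
a = 243*cos(180°) = -243.0000
b = 243*sin(180°) = 0

243 cis(180°) = -243.0000 + 0i


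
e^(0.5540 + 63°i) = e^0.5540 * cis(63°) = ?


e^0.5540 = 1.7402
cos(63°) = 0.45399
sin(63°) = 0.891
Real = 1.7402*0.45399 = 0.7900
Imag = 1.7402*0.891 = 1.5505

0.7900 + 1.5505i


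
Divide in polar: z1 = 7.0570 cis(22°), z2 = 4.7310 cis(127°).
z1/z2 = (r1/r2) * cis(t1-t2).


r = 7.0570 / 4.7310 = 1.4917
theta = 22° - 127° = -105° = 255° (mod 360)

1.4917 cis(255°)


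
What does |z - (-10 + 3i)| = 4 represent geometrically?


|z - z0| = r is a circle with center z0 and radius r.
Center = (-10, 3), radius = 4

Circle with center (-10, 3) and radius 4


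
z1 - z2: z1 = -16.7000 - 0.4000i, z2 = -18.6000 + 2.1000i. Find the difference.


Real: -16.7 + 18.6 = 1.9
Imag: -0.4 - 2.1 = -2.5

1.9000 - 2.5000i


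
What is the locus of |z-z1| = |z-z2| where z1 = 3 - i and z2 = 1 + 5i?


Equal distances means the locus is the perpendicular bisector of z1 and z2.
Midpoint = ((3+1)/2, (-1+5)/2) = (2.0000, 2.0000)

Perpendicular bisector through (2.0000, 2.0000)


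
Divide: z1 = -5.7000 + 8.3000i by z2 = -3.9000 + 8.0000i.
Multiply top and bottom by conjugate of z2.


Conjugate of z2 = -3.9000 - 8.0000i
Numerator: (-5.7000 + 8.3000i)(-3.9000 - 8.0000i) = 88.6300 + 13.2300i
Denominator: (-3.9)^2 + 8^2 = 79.21
Result = (88.6300 + 13.2300i)/79.21

1.1189 + 0.1670i


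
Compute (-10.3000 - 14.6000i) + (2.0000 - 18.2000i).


Real: -10.3 + 2 = -8.3
Imag: -14.6 - 18.2 = -32.8

-8.3000 - 32.8000i


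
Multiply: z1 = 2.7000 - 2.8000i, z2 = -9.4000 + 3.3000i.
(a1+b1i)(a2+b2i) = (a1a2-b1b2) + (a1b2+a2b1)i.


Real = 2.7*(-9.4) - (-2.8)*3.3 = -25.38 - (-9.24) = -16.14
Imag = 2.7*3.3 - (9.4)*(-2.8) = 8.91 + 26.32 = 35.23

-16.1400 + 35.2300i


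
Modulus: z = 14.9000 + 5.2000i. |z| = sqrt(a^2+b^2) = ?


|z| = sqrt(14.9^2 + 5.2^2) = sqrt(222.01 + 27.04) = sqrt(249.05) = 15.7813

|z| = 15.7813
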